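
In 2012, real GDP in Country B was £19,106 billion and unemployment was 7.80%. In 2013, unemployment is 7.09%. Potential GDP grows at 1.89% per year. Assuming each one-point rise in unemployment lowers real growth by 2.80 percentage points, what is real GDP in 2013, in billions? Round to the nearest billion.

£19,847 billion

Δu = 7.09 - 7.8 = -0.71 points.
Okun's law (growth form): g_Y = g_Y* - β × Δu = 1.89 - 2.80 × (-0.71) = 1.89 + 1.988 = 3.878%.
Real GDP in the next year = 19106 × (1 + 3.878/100) = 19106 × 1.03878 ≈ 19847 billion.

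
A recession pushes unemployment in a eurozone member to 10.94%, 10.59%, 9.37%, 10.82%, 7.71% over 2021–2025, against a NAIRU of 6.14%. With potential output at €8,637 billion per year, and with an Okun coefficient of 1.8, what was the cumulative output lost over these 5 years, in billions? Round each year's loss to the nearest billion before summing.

€2,912 billion

Year 2021: gap = -1.8 × (10.94 - 6.14) = -8.64%, loss ≈ 8637 × 8.64/100 ≈ 746.
Year 2022: gap = -1.8 × (10.59 - 6.14) = -8.01%, loss ≈ 8637 × 8.01/100 ≈ 692.
Year 2023: gap = -1.8 × (9.37 - 6.14) = -5.814%, loss ≈ 8637 × 5.814/100 ≈ 502.
Year 2024: gap = -1.8 × (10.82 - 6.14) = -8.424%, loss ≈ 8637 × 8.424/100 ≈ 728.
Year 2025: gap = -1.8 × (7.71 - 6.14) = -2.826%, loss ≈ 8637 × 2.826/100 ≈ 244.
Total lost output = 746 + 692 + 502 + 728 + 244 = 2912 billion.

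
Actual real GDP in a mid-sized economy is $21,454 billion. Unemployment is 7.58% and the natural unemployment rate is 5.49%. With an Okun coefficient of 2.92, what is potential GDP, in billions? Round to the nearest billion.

$22,848 billion

Unemployment gap = 7.58 - 5.49 = 2.09 points, so output gap = -2.92 × 2.09 = -6.1028%.
Since Y = Y* × (1 + gap/100), Y* = 21454/0.938972 ≈ 22848 billion.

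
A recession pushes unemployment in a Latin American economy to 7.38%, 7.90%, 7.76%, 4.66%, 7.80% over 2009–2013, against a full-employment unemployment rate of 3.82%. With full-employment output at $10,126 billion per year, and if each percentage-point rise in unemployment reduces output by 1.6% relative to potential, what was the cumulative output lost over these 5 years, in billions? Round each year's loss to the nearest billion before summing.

Year 2009: gap = -1.6 × (7.38 - 3.82) = -5.696%, loss ≈ 10126 × 5.696/100 ≈ 577.
Year 2010: gap = -1.6 × (7.9 - 3.82) = -6.528%, loss ≈ 10126 × 6.528/100 ≈ 661.
Year 2011: gap = -1.6 × (7.76 - 3.82) = -6.304%, loss ≈ 10126 × 6.304/100 ≈ 638.
Year 2012: gap = -1.6 × (4.66 - 3.82) = -1.344%, loss ≈ 10126 × 1.344/100 ≈ 136.
Year 2013: gap = -1.6 × (7.8 - 3.82) = -6.368%, loss ≈ 10126 × 6.368/100 ≈ 645.
Total lost output = 577 + 661 + 638 + 136 + 645 = 2657 billion.

$2,657 billion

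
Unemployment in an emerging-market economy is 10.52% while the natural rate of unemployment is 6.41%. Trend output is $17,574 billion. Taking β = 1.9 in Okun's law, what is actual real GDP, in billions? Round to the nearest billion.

Unemployment gap = 10.52 - 6.41 = 4.11 points, so the output gap is -1.9 × 4.11 = -7.809%.
Actual GDP = 17574 × (1 - 7.809/100) = 17574 × 0.92191 ≈ 16202 billion.

$16,202 billion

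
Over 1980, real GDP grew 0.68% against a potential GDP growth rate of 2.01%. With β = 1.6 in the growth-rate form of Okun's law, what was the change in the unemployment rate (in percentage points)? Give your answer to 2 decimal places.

Growth-rate Okun's law: g_Y = g_Y* - β × Δu, so Δu = (g_Y* - g_Y)/β.
Δu = (2.01 - 0.68)/1.6 = 1.33/1.6 = 0.83 percentage points.

0.83 percentage points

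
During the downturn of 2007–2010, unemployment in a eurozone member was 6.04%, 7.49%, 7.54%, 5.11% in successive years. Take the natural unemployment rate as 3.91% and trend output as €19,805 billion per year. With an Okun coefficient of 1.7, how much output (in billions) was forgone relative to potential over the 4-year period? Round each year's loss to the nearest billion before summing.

€3,548 billion

Year 2007: gap = -1.7 × (6.04 - 3.91) = -3.621%, loss ≈ 19805 × 3.621/100 ≈ 717.
Year 2008: gap = -1.7 × (7.49 - 3.91) = -6.086%, loss ≈ 19805 × 6.086/100 ≈ 1205.
Year 2009: gap = -1.7 × (7.54 - 3.91) = -6.171%, loss ≈ 19805 × 6.171/100 ≈ 1222.
Year 2010: gap = -1.7 × (5.11 - 3.91) = -2.04%, loss ≈ 19805 × 2.04/100 ≈ 404.
Total lost output = 717 + 1205 + 1222 + 404 = 3548 billion.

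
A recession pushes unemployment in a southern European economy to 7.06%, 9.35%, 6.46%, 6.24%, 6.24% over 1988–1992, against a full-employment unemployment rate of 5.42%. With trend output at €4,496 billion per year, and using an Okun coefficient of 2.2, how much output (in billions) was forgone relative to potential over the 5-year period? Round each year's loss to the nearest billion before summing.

Year 1988: gap = -2.2 × (7.06 - 5.42) = -3.608%, loss ≈ 4496 × 3.608/100 ≈ 162.
Year 1989: gap = -2.2 × (9.35 - 5.42) = -8.646%, loss ≈ 4496 × 8.646/100 ≈ 389.
Year 1990: gap = -2.2 × (6.46 - 5.42) = -2.288%, loss ≈ 4496 × 2.288/100 ≈ 103.
Year 1991: gap = -2.2 × (6.24 - 5.42) = -1.804%, loss ≈ 4496 × 1.804/100 ≈ 81.
Year 1992: gap = -2.2 × (6.24 - 5.42) = -1.804%, loss ≈ 4496 × 1.804/100 ≈ 81.
Total lost output = 162 + 389 + 103 + 81 + 81 = 816 billion.

€816 billion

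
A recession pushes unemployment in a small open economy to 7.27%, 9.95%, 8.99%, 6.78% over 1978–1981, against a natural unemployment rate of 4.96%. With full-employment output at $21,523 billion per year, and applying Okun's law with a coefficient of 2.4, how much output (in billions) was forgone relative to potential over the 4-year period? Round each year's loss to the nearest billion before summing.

Year 1978: gap = -2.4 × (7.27 - 4.96) = -5.544%, loss ≈ 21523 × 5.544/100 ≈ 1193.
Year 1979: gap = -2.4 × (9.95 - 4.96) = -11.976%, loss ≈ 21523 × 11.976/100 ≈ 2578.
Year 1980: gap = -2.4 × (8.99 - 4.96) = -9.672%, loss ≈ 21523 × 9.672/100 ≈ 2082.
Year 1981: gap = -2.4 × (6.78 - 4.96) = -4.368%, loss ≈ 21523 × 4.368/100 ≈ 940.
Total lost output = 1193 + 2578 + 2082 + 940 = 6793 billion.

$6,793 billion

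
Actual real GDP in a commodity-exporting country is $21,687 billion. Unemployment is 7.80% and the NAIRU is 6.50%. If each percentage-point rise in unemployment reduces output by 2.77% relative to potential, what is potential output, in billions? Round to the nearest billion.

$22,497 billion

Unemployment gap = 7.8 - 6.5 = 1.3 points, so output gap = -2.77 × 1.3 = -3.601%.
Since Y = Y* × (1 + gap/100), Y* = 21687/0.96399 ≈ 22497 billion.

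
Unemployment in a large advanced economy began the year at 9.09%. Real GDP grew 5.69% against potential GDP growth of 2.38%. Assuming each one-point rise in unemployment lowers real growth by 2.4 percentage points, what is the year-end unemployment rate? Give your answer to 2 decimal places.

7.71%

Growth-rate Okun's law: g_Y = g_Y* - β × Δu, so Δu = (g_Y* - g_Y)/β.
Δu = (2.38 - 5.69)/2.4 = -3.31/2.4 = -1.38 percentage points.
Year-end unemployment = 9.09 - 1.38 = 7.71%.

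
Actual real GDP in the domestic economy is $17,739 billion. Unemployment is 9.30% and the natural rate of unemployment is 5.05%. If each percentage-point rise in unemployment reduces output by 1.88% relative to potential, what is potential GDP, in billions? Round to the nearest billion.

$19,279 billion

Unemployment gap = 9.3 - 5.05 = 4.25 points, so output gap = -1.88 × 4.25 = -7.99%.
Since Y = Y* × (1 + gap/100), Y* = 17739/0.9201 ≈ 19279 billion.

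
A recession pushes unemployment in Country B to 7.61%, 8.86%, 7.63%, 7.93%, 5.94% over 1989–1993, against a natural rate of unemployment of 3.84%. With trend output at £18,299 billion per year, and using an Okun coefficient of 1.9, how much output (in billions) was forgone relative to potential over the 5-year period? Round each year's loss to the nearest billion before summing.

£6,526 billion

Year 1989: gap = -1.9 × (7.61 - 3.84) = -7.163%, loss ≈ 18299 × 7.163/100 ≈ 1311.
Year 1990: gap = -1.9 × (8.86 - 3.84) = -9.538%, loss ≈ 18299 × 9.538/100 ≈ 1745.
Year 1991: gap = -1.9 × (7.63 - 3.84) = -7.201%, loss ≈ 18299 × 7.201/100 ≈ 1318.
Year 1992: gap = -1.9 × (7.93 - 3.84) = -7.771%, loss ≈ 18299 × 7.771/100 ≈ 1422.
Year 1993: gap = -1.9 × (5.94 - 3.84) = -3.99%, loss ≈ 18299 × 3.99/100 ≈ 730.
Total lost output = 1311 + 1745 + 1318 + 1422 + 730 = 6526 billion.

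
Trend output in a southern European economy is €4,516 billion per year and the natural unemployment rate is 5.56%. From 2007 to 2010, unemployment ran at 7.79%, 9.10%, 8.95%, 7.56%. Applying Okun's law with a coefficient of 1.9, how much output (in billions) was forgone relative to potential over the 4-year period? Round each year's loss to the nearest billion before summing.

€958 billion

Year 2007: gap = -1.9 × (7.79 - 5.56) = -4.237%, loss ≈ 4516 × 4.237/100 ≈ 191.
Year 2008: gap = -1.9 × (9.1 - 5.56) = -6.726%, loss ≈ 4516 × 6.726/100 ≈ 304.
Year 2009: gap = -1.9 × (8.95 - 5.56) = -6.441%, loss ≈ 4516 × 6.441/100 ≈ 291.
Year 2010: gap = -1.9 × (7.56 - 5.56) = -3.8%, loss ≈ 4516 × 3.8/100 ≈ 172.
Total lost output = 191 + 304 + 291 + 172 = 958 billion.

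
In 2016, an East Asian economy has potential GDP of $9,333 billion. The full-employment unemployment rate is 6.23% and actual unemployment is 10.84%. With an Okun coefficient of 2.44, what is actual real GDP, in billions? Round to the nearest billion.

Unemployment gap = 10.84 - 6.23 = 4.61 points, so the output gap is -2.44 × 4.61 = -11.2484%.
Actual GDP = 9333 × (1 - 11.2484/100) = 9333 × 0.887516 ≈ 8283 billion.

$8,283 billion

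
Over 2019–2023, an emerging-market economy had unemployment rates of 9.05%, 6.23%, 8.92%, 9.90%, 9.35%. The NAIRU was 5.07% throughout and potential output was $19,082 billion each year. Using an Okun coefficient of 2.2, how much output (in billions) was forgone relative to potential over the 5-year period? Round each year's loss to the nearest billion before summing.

Year 2019: gap = -2.2 × (9.05 - 5.07) = -8.756%, loss ≈ 19082 × 8.756/100 ≈ 1671.
Year 2020: gap = -2.2 × (6.23 - 5.07) = -2.552%, loss ≈ 19082 × 2.552/100 ≈ 487.
Year 2021: gap = -2.2 × (8.92 - 5.07) = -8.47%, loss ≈ 19082 × 8.47/100 ≈ 1616.
Year 2022: gap = -2.2 × (9.9 - 5.07) = -10.626%, loss ≈ 19082 × 10.626/100 ≈ 2028.
Year 2023: gap = -2.2 × (9.35 - 5.07) = -9.416%, loss ≈ 19082 × 9.416/100 ≈ 1797.
Total lost output = 1671 + 487 + 1616 + 2028 + 1797 = 7599 billion.

$7,599 billion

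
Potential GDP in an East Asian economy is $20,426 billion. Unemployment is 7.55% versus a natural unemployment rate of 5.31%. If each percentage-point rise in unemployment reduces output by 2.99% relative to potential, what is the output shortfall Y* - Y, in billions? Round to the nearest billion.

Output gap = -2.99 × (7.55 - 5.31) = -2.99 × 2.24 = -6.6976%.
Actual GDP ≈ 20426 × 0.933024 ≈ 19058 billion, so the shortfall is 20426 - 19058 = 1368 billion.

$1,368 billion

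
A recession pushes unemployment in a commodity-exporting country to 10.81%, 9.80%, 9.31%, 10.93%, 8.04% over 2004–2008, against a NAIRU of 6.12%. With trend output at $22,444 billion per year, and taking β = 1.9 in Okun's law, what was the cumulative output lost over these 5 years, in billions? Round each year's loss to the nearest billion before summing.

Year 2004: gap = -1.9 × (10.81 - 6.12) = -8.911%, loss ≈ 22444 × 8.911/100 ≈ 2000.
Year 2005: gap = -1.9 × (9.8 - 6.12) = -6.992%, loss ≈ 22444 × 6.992/100 ≈ 1569.
Year 2006: gap = -1.9 × (9.31 - 6.12) = -6.061%, loss ≈ 22444 × 6.061/100 ≈ 1360.
Year 2007: gap = -1.9 × (10.93 - 6.12) = -9.139%, loss ≈ 22444 × 9.139/100 ≈ 2051.
Year 2008: gap = -1.9 × (8.04 - 6.12) = -3.648%, loss ≈ 22444 × 3.648/100 ≈ 819.
Total lost output = 2000 + 1569 + 1360 + 2051 + 819 = 7799 billion.

$7,799 billion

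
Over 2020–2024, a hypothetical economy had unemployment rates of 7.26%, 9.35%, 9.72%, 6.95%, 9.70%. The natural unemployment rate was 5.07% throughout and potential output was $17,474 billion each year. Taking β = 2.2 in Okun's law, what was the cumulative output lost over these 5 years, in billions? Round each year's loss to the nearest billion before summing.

$6,778 billion

Year 2020: gap = -2.2 × (7.26 - 5.07) = -4.818%, loss ≈ 17474 × 4.818/100 ≈ 842.
Year 2021: gap = -2.2 × (9.35 - 5.07) = -9.416%, loss ≈ 17474 × 9.416/100 ≈ 1645.
Year 2022: gap = -2.2 × (9.72 - 5.07) = -10.23%, loss ≈ 17474 × 10.23/100 ≈ 1788.
Year 2023: gap = -2.2 × (6.95 - 5.07) = -4.136%, loss ≈ 17474 × 4.136/100 ≈ 723.
Year 2024: gap = -2.2 × (9.7 - 5.07) = -10.186%, loss ≈ 17474 × 10.186/100 ≈ 1780.
Total lost output = 842 + 1645 + 1788 + 723 + 1780 = 6778 billion.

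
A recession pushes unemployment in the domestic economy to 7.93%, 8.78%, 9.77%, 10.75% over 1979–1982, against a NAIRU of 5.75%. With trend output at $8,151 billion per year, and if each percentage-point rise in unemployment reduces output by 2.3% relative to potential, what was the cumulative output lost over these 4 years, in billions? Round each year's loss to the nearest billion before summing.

$2,668 billion

Year 1979: gap = -2.3 × (7.93 - 5.75) = -5.014%, loss ≈ 8151 × 5.014/100 ≈ 409.
Year 1980: gap = -2.3 × (8.78 - 5.75) = -6.969%, loss ≈ 8151 × 6.969/100 ≈ 568.
Year 1981: gap = -2.3 × (9.77 - 5.75) = -9.246%, loss ≈ 8151 × 9.246/100 ≈ 754.
Year 1982: gap = -2.3 × (10.75 - 5.75) = -11.5%, loss ≈ 8151 × 11.5/100 ≈ 937.
Total lost output = 409 + 568 + 754 + 937 = 2668 billion.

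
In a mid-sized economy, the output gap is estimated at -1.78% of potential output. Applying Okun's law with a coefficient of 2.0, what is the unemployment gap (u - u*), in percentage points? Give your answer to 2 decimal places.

0.89 percentage points

Okun's law: output gap = -β × (u - u*), so u - u* = -(output gap)/β.
u - u* = -(-1.78)/2.0 = 0.89 percentage points.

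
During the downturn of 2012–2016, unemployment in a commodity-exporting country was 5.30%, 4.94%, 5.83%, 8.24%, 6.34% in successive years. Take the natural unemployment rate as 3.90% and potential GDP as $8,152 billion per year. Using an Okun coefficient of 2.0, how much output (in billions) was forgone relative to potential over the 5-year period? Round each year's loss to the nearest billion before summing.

Year 2012: gap = -2.0 × (5.3 - 3.9) = -2.8%, loss ≈ 8152 × 2.8/100 ≈ 228.
Year 2013: gap = -2.0 × (4.94 - 3.9) = -2.08%, loss ≈ 8152 × 2.08/100 ≈ 170.
Year 2014: gap = -2.0 × (5.83 - 3.9) = -3.86%, loss ≈ 8152 × 3.86/100 ≈ 315.
Year 2015: gap = -2.0 × (8.24 - 3.9) = -8.68%, loss ≈ 8152 × 8.68/100 ≈ 708.
Year 2016: gap = -2.0 × (6.34 - 3.9) = -4.88%, loss ≈ 8152 × 4.88/100 ≈ 398.
Total lost output = 228 + 170 + 315 + 708 + 398 = 1819 billion.

$1,819 billion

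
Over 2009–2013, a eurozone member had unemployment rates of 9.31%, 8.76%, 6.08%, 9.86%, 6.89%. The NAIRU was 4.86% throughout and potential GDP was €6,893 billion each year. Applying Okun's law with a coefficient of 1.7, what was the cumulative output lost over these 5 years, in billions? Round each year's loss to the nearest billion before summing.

Year 2009: gap = -1.7 × (9.31 - 4.86) = -7.565%, loss ≈ 6893 × 7.565/100 ≈ 521.
Year 2010: gap = -1.7 × (8.76 - 4.86) = -6.63%, loss ≈ 6893 × 6.63/100 ≈ 457.
Year 2011: gap = -1.7 × (6.08 - 4.86) = -2.074%, loss ≈ 6893 × 2.074/100 ≈ 143.
Year 2012: gap = -1.7 × (9.86 - 4.86) = -8.5%, loss ≈ 6893 × 8.5/100 ≈ 586.
Year 2013: gap = -1.7 × (6.89 - 4.86) = -3.451%, loss ≈ 6893 × 3.451/100 ≈ 238.
Total lost output = 521 + 457 + 143 + 586 + 238 = 1945 billion.

€1,945 billion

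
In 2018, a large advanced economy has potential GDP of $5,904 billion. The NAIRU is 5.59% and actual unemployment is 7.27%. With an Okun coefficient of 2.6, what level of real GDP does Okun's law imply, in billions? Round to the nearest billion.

Unemployment gap = 7.27 - 5.59 = 1.68 points, so the output gap is -2.6 × 1.68 = -4.368%.
Actual GDP = 5904 × (1 - 4.368/100) = 5904 × 0.95632 ≈ 5646 billion.

$5,646 billion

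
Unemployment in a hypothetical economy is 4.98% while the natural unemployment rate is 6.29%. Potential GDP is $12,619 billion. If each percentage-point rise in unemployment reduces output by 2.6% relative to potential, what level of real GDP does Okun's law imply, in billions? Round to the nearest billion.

$13,049 billion

Unemployment gap = 4.98 - 6.29 = -1.31 points, so the output gap is -2.6 × (-1.31) = 3.406%.
Actual GDP = 12619 × (1 + 3.406/100) = 12619 × 1.03406 ≈ 13049 billion.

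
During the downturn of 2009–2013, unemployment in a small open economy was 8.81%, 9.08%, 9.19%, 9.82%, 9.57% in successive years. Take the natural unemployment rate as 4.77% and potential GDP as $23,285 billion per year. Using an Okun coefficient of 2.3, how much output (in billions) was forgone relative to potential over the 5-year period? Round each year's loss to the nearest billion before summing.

Year 2009: gap = -2.3 × (8.81 - 4.77) = -9.292%, loss ≈ 23285 × 9.292/100 ≈ 2164.
Year 2010: gap = -2.3 × (9.08 - 4.77) = -9.913%, loss ≈ 23285 × 9.913/100 ≈ 2308.
Year 2011: gap = -2.3 × (9.19 - 4.77) = -10.166%, loss ≈ 23285 × 10.166/100 ≈ 2367.
Year 2012: gap = -2.3 × (9.82 - 4.77) = -11.615%, loss ≈ 23285 × 11.615/100 ≈ 2705.
Year 2013: gap = -2.3 × (9.57 - 4.77) = -11.04%, loss ≈ 23285 × 11.04/100 ≈ 2571.
Total lost output = 2164 + 2308 + 2367 + 2705 + 2571 = 12115 billion.

$12,115 billion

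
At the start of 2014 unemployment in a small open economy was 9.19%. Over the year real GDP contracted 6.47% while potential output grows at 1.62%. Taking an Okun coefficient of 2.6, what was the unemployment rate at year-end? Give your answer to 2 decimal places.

Growth-rate Okun's law: g_Y = g_Y* - β × Δu, so Δu = (g_Y* - g_Y)/β.
Δu = (1.62 + 6.47)/2.6 = 8.09/2.6 = 3.11 percentage points.
Year-end unemployment = 9.19 + 3.11 = 12.30%.

12.30%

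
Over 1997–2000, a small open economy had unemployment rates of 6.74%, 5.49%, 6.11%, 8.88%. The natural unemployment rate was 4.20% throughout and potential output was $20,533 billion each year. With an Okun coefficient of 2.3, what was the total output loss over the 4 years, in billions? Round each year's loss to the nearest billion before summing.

Year 1997: gap = -2.3 × (6.74 - 4.2) = -5.842%, loss ≈ 20533 × 5.842/100 ≈ 1200.
Year 1998: gap = -2.3 × (5.49 - 4.2) = -2.967%, loss ≈ 20533 × 2.967/100 ≈ 609.
Year 1999: gap = -2.3 × (6.11 - 4.2) = -4.393%, loss ≈ 20533 × 4.393/100 ≈ 902.
Year 2000: gap = -2.3 × (8.88 - 4.2) = -10.764%, loss ≈ 20533 × 10.764/100 ≈ 2210.
Total lost output = 1200 + 609 + 902 + 2210 = 4921 billion.

$4,921 billion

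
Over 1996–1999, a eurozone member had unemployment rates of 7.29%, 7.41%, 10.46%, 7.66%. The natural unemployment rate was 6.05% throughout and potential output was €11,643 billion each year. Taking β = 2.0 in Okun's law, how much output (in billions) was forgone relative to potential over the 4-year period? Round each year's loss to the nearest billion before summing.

€2,008 billion

Year 1996: gap = -2.0 × (7.29 - 6.05) = -2.48%, loss ≈ 11643 × 2.48/100 ≈ 289.
Year 1997: gap = -2.0 × (7.41 - 6.05) = -2.72%, loss ≈ 11643 × 2.72/100 ≈ 317.
Year 1998: gap = -2.0 × (10.46 - 6.05) = -8.82%, loss ≈ 11643 × 8.82/100 ≈ 1027.
Year 1999: gap = -2.0 × (7.66 - 6.05) = -3.22%, loss ≈ 11643 × 3.22/100 ≈ 375.
Total lost output = 289 + 317 + 1027 + 375 = 2008 billion.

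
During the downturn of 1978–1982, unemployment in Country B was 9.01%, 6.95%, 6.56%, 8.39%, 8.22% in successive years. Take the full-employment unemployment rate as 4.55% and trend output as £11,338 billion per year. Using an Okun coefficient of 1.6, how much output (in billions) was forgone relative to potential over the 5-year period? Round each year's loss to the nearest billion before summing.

£2,972 billion

Year 1978: gap = -1.6 × (9.01 - 4.55) = -7.136%, loss ≈ 11338 × 7.136/100 ≈ 809.
Year 1979: gap = -1.6 × (6.95 - 4.55) = -3.84%, loss ≈ 11338 × 3.84/100 ≈ 435.
Year 1980: gap = -1.6 × (6.56 - 4.55) = -3.216%, loss ≈ 11338 × 3.216/100 ≈ 365.
Year 1981: gap = -1.6 × (8.39 - 4.55) = -6.144%, loss ≈ 11338 × 6.144/100 ≈ 697.
Year 1982: gap = -1.6 × (8.22 - 4.55) = -5.872%, loss ≈ 11338 × 5.872/100 ≈ 666.
Total lost output = 809 + 435 + 365 + 697 + 666 = 2972 billion.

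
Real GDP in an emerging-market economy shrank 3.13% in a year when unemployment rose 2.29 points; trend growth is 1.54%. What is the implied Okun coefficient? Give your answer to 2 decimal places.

β ≈ 2.04

Growth form: g_Y = g_Y* - β × Δu, so β = (g_Y* - g_Y)/Δu.
β = (1.54 + 3.13)/2.29 = 4.67/2.29 = 2.04.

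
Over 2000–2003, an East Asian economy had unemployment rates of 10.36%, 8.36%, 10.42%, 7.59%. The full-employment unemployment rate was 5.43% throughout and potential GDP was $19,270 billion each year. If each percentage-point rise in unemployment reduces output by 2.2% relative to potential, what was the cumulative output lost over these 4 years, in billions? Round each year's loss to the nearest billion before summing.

$6,363 billion

Year 2000: gap = -2.2 × (10.36 - 5.43) = -10.846%, loss ≈ 19270 × 10.846/100 ≈ 2090.
Year 2001: gap = -2.2 × (8.36 - 5.43) = -6.446%, loss ≈ 19270 × 6.446/100 ≈ 1242.
Year 2002: gap = -2.2 × (10.42 - 5.43) = -10.978%, loss ≈ 19270 × 10.978/100 ≈ 2115.
Year 2003: gap = -2.2 × (7.59 - 5.43) = -4.752%, loss ≈ 19270 × 4.752/100 ≈ 916.
Total lost output = 2090 + 1242 + 2115 + 916 = 6363 billion.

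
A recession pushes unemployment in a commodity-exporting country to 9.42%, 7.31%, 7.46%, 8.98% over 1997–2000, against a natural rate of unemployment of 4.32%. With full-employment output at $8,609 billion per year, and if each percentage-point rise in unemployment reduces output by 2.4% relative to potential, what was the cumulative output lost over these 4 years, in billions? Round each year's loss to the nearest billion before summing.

$3,284 billion

Year 1997: gap = -2.4 × (9.42 - 4.32) = -12.24%, loss ≈ 8609 × 12.24/100 ≈ 1054.
Year 1998: gap = -2.4 × (7.31 - 4.32) = -7.176%, loss ≈ 8609 × 7.176/100 ≈ 618.
Year 1999: gap = -2.4 × (7.46 - 4.32) = -7.536%, loss ≈ 8609 × 7.536/100 ≈ 649.
Year 2000: gap = -2.4 × (8.98 - 4.32) = -11.184%, loss ≈ 8609 × 11.184/100 ≈ 963.
Total lost output = 1054 + 618 + 649 + 963 = 3284 billion.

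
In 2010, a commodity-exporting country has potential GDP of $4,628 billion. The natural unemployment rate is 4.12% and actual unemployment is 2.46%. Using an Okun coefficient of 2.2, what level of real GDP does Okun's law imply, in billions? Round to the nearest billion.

Unemployment gap = 2.46 - 4.12 = -1.66 points, so the output gap is -2.2 × (-1.66) = 3.652%.
Actual GDP = 4628 × (1 + 3.652/100) = 4628 × 1.03652 ≈ 4797 billion.

$4,797 billion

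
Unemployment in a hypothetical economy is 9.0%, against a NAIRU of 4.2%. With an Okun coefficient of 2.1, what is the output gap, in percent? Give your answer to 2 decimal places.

-10.08%

The unemployment gap is 9 - 4.2 = 4.8 percentage points.
Okun's law gives an output gap of -2.1 × 4.8 = -10.08%, i.e. 10.08% below potential.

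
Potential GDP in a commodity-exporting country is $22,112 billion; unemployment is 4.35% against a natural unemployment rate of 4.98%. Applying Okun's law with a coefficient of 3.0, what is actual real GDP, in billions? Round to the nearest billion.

$22,530 billion

Unemployment gap = 4.35 - 4.98 = -0.63 points, so the output gap is -3 × (-0.63) = 1.89%.
Actual GDP = 22112 × (1 + 1.89/100) = 22112 × 1.0189 ≈ 22530 billion.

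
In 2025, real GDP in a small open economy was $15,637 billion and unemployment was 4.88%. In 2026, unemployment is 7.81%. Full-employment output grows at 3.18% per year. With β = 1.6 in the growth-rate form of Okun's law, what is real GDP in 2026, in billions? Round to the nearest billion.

$15,401 billion

Δu = 7.81 - 4.88 = 2.93 points.
Okun's law (growth form): g_Y = g_Y* - β × Δu = 3.18 - 1.6 × (2.93) = 3.18 - 4.688 = -1.508%.
Real GDP in the next year = 15637 × (1 - 1.508/100) = 15637 × 0.98492 ≈ 15401 billion.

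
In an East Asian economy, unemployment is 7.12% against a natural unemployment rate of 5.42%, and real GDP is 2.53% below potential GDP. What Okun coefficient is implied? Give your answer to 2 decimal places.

β ≈ 1.49

Okun's law: output gap = -β × (u - u*).
-2.53 = -β × (7.12 - 5.42) = -β × 1.7, so β = 2.53/1.7 = 1.49.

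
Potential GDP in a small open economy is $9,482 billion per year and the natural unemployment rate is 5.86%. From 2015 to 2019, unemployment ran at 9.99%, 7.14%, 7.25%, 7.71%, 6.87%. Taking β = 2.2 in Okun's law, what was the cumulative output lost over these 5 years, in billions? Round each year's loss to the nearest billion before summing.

$2,016 billion

Year 2015: gap = -2.2 × (9.99 - 5.86) = -9.086%, loss ≈ 9482 × 9.086/100 ≈ 862.
Year 2016: gap = -2.2 × (7.14 - 5.86) = -2.816%, loss ≈ 9482 × 2.816/100 ≈ 267.
Year 2017: gap = -2.2 × (7.25 - 5.86) = -3.058%, loss ≈ 9482 × 3.058/100 ≈ 290.
Year 2018: gap = -2.2 × (7.71 - 5.86) = -4.07%, loss ≈ 9482 × 4.07/100 ≈ 386.
Year 2019: gap = -2.2 × (6.87 - 5.86) = -2.222%, loss ≈ 9482 × 2.222/100 ≈ 211.
Total lost output = 862 + 267 + 290 + 386 + 211 = 2016 billion.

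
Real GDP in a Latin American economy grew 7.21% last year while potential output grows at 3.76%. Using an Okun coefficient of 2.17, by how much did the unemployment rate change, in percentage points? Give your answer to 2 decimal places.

Growth-rate Okun's law: g_Y = g_Y* - β × Δu, so Δu = (g_Y* - g_Y)/β.
Δu = (3.76 - 7.21)/2.17 = -3.45/2.17 = -1.59 percentage points.

-1.59 percentage points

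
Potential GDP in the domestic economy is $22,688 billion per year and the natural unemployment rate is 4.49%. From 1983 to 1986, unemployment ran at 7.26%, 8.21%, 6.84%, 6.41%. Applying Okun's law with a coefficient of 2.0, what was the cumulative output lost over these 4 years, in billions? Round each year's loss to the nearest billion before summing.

$4,882 billion

Year 1983: gap = -2.0 × (7.26 - 4.49) = -5.54%, loss ≈ 22688 × 5.54/100 ≈ 1257.
Year 1984: gap = -2.0 × (8.21 - 4.49) = -7.44%, loss ≈ 22688 × 7.44/100 ≈ 1688.
Year 1985: gap = -2.0 × (6.84 - 4.49) = -4.7%, loss ≈ 22688 × 4.7/100 ≈ 1066.
Year 1986: gap = -2.0 × (6.41 - 4.49) = -3.84%, loss ≈ 22688 × 3.84/100 ≈ 871.
Total lost output = 1257 + 1688 + 1066 + 871 = 4882 billion.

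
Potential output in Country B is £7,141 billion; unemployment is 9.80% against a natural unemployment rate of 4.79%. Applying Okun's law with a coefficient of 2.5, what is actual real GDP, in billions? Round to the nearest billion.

£6,247 billion

Unemployment gap = 9.8 - 4.79 = 5.01 points, so the output gap is -2.5 × 5.01 = -12.525%.
Actual GDP = 7141 × (1 - 12.525/100) = 7141 × 0.87475 ≈ 6247 billion.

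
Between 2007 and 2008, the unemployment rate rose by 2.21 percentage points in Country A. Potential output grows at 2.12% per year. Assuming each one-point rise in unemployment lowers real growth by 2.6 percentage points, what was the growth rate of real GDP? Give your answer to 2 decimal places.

-3.63%

Growth-rate Okun's law: g_Y = g_Y* - β × Δu.
g_Y = 2.12 - 2.6 × (2.21) = 2.12 - 5.746 = -3.626%, i.e. -3.63% to 2 d.p.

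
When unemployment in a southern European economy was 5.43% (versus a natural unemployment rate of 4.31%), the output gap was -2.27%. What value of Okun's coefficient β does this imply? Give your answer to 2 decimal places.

Okun's law: output gap = -β × (u - u*).
-2.27 = -β × (5.43 - 4.31) = -β × 1.12, so β = 2.27/1.12 = 2.03.

β ≈ 2.03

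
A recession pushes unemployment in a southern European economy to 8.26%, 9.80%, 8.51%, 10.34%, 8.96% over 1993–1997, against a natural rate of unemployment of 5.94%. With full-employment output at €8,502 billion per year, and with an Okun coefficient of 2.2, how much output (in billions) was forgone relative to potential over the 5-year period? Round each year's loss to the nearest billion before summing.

€3,025 billion

Year 1993: gap = -2.2 × (8.26 - 5.94) = -5.104%, loss ≈ 8502 × 5.104/100 ≈ 434.
Year 1994: gap = -2.2 × (9.8 - 5.94) = -8.492%, loss ≈ 8502 × 8.492/100 ≈ 722.
Year 1995: gap = -2.2 × (8.51 - 5.94) = -5.654%, loss ≈ 8502 × 5.654/100 ≈ 481.
Year 1996: gap = -2.2 × (10.34 - 5.94) = -9.68%, loss ≈ 8502 × 9.68/100 ≈ 823.
Year 1997: gap = -2.2 × (8.96 - 5.94) = -6.644%, loss ≈ 8502 × 6.644/100 ≈ 565.
Total lost output = 434 + 722 + 481 + 823 + 565 = 3025 billion.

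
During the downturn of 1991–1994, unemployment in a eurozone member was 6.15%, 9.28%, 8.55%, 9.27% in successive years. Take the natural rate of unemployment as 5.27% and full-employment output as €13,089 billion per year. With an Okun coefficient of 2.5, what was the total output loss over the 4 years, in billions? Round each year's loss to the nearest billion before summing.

€3,982 billion

Year 1991: gap = -2.5 × (6.15 - 5.27) = -2.2%, loss ≈ 13089 × 2.2/100 ≈ 288.
Year 1992: gap = -2.5 × (9.28 - 5.27) = -10.025%, loss ≈ 13089 × 10.025/100 ≈ 1312.
Year 1993: gap = -2.5 × (8.55 - 5.27) = -8.2%, loss ≈ 13089 × 8.2/100 ≈ 1073.
Year 1994: gap = -2.5 × (9.27 - 5.27) = -10%, loss ≈ 13089 × 10/100 ≈ 1309.
Total lost output = 288 + 1312 + 1073 + 1309 = 3982 billion.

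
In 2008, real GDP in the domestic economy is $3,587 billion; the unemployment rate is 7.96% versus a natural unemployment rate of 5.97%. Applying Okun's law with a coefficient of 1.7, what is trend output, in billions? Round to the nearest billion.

$3,713 billion

Unemployment gap = 7.96 - 5.97 = 1.99 points, so output gap = -1.7 × 1.99 = -3.383%.
Since Y = Y* × (1 + gap/100), Y* = 3587/0.96617 ≈ 3713 billion.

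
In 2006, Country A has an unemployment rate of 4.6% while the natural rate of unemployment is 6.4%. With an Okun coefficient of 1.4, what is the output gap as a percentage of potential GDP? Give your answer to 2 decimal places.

2.52%

The unemployment gap is 4.6 - 6.4 = -1.8 percentage points.
Okun's law gives an output gap of -1.4 × (-1.8) = 2.52%, i.e. 2.52% above potential.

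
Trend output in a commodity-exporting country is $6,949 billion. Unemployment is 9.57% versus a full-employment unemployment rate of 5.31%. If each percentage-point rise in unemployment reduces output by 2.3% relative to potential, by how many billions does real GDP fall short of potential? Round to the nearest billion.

Output gap = -2.3 × (9.57 - 5.31) = -2.3 × 4.26 = -9.798%.
Actual GDP ≈ 6949 × 0.90202 ≈ 6268 billion, so the shortfall is 6949 - 6268 = 681 billion.

$681 billion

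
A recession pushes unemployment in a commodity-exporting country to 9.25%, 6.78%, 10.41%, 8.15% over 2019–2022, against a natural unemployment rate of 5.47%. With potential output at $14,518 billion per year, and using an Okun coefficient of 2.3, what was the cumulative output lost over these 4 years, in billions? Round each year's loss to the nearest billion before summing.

$4,244 billion

Year 2019: gap = -2.3 × (9.25 - 5.47) = -8.694%, loss ≈ 14518 × 8.694/100 ≈ 1262.
Year 2020: gap = -2.3 × (6.78 - 5.47) = -3.013%, loss ≈ 14518 × 3.013/100 ≈ 437.
Year 2021: gap = -2.3 × (10.41 - 5.47) = -11.362%, loss ≈ 14518 × 11.362/100 ≈ 1650.
Year 2022: gap = -2.3 × (8.15 - 5.47) = -6.164%, loss ≈ 14518 × 6.164/100 ≈ 895.
Total lost output = 1262 + 437 + 1650 + 895 = 4244 billion.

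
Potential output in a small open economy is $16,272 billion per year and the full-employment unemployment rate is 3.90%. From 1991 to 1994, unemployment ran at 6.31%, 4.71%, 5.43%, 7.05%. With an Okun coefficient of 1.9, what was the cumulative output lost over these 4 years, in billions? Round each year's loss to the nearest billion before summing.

$2,442 billion

Year 1991: gap = -1.9 × (6.31 - 3.9) = -4.579%, loss ≈ 16272 × 4.579/100 ≈ 745.
Year 1992: gap = -1.9 × (4.71 - 3.9) = -1.539%, loss ≈ 16272 × 1.539/100 ≈ 250.
Year 1993: gap = -1.9 × (5.43 - 3.9) = -2.907%, loss ≈ 16272 × 2.907/100 ≈ 473.
Year 1994: gap = -1.9 × (7.05 - 3.9) = -5.985%, loss ≈ 16272 × 5.985/100 ≈ 974.
Total lost output = 745 + 250 + 473 + 974 = 2442 billion.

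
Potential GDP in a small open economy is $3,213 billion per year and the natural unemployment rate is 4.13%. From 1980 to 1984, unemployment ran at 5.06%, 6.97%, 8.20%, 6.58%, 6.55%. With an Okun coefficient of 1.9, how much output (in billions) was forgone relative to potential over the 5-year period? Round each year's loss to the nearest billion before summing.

$776 billion

Year 1980: gap = -1.9 × (5.06 - 4.13) = -1.767%, loss ≈ 3213 × 1.767/100 ≈ 57.
Year 1981: gap = -1.9 × (6.97 - 4.13) = -5.396%, loss ≈ 3213 × 5.396/100 ≈ 173.
Year 1982: gap = -1.9 × (8.2 - 4.13) = -7.733%, loss ≈ 3213 × 7.733/100 ≈ 248.
Year 1983: gap = -1.9 × (6.58 - 4.13) = -4.655%, loss ≈ 3213 × 4.655/100 ≈ 150.
Year 1984: gap = -1.9 × (6.55 - 4.13) = -4.598%, loss ≈ 3213 × 4.598/100 ≈ 148.
Total lost output = 57 + 173 + 248 + 150 + 148 = 776 billion.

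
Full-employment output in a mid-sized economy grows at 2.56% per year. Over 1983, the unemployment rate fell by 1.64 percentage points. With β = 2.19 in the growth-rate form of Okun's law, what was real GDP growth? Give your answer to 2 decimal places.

Growth-rate Okun's law: g_Y = g_Y* - β × Δu.
g_Y = 2.56 - 2.19 × (-1.64) = 2.56 + 3.5916 = 6.1516%, i.e. 6.15% to 2 d.p.

6.15%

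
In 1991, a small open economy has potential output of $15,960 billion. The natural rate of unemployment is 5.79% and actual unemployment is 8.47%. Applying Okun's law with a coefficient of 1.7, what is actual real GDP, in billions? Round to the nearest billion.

$15,233 billion

Unemployment gap = 8.47 - 5.79 = 2.68 points, so the output gap is -1.7 × 2.68 = -4.556%.
Actual GDP = 15960 × (1 - 4.556/100) = 15960 × 0.95444 ≈ 15233 billion.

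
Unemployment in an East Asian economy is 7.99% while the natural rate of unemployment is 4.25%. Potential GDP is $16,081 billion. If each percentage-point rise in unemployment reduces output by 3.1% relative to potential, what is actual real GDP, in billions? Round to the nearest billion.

$14,217 billion

Unemployment gap = 7.99 - 4.25 = 3.74 points, so the output gap is -3.1 × 3.74 = -11.594%.
Actual GDP = 16081 × (1 - 11.594/100) = 16081 × 0.88406 ≈ 14217 billion.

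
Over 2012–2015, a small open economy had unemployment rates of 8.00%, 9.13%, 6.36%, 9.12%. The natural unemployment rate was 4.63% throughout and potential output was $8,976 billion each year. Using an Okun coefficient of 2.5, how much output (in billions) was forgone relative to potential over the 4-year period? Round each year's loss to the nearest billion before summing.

$3,162 billion

Year 2012: gap = -2.5 × (8 - 4.63) = -8.425%, loss ≈ 8976 × 8.425/100 ≈ 756.
Year 2013: gap = -2.5 × (9.13 - 4.63) = -11.25%, loss ≈ 8976 × 11.25/100 ≈ 1010.
Year 2014: gap = -2.5 × (6.36 - 4.63) = -4.325%, loss ≈ 8976 × 4.325/100 ≈ 388.
Year 2015: gap = -2.5 × (9.12 - 4.63) = -11.225%, loss ≈ 8976 × 11.225/100 ≈ 1008.
Total lost output = 756 + 1010 + 388 + 1008 = 3162 billion.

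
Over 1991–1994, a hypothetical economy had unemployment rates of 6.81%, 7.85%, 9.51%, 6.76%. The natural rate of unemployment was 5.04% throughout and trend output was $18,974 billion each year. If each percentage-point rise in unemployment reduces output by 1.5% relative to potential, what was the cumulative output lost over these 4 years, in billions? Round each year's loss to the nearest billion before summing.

Year 1991: gap = -1.5 × (6.81 - 5.04) = -2.655%, loss ≈ 18974 × 2.655/100 ≈ 504.
Year 1992: gap = -1.5 × (7.85 - 5.04) = -4.215%, loss ≈ 18974 × 4.215/100 ≈ 800.
Year 1993: gap = -1.5 × (9.51 - 5.04) = -6.705%, loss ≈ 18974 × 6.705/100 ≈ 1272.
Year 1994: gap = -1.5 × (6.76 - 5.04) = -2.58%, loss ≈ 18974 × 2.58/100 ≈ 490.
Total lost output = 504 + 800 + 1272 + 490 = 3066 billion.

$3,066 billion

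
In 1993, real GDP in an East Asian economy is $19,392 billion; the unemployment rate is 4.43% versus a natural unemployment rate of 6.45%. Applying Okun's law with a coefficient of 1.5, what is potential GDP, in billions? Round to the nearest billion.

$18,822 billion

Unemployment gap = 4.43 - 6.45 = -2.02 points, so output gap = -1.5 × (-2.02) = 3.03%.
Since Y = Y* × (1 + gap/100), Y* = 19392/1.0303 ≈ 18822 billion.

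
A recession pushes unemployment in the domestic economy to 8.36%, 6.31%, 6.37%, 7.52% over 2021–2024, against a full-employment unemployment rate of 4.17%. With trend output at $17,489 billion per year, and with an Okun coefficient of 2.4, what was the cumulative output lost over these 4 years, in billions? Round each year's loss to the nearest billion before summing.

Year 2021: gap = -2.4 × (8.36 - 4.17) = -10.056%, loss ≈ 17489 × 10.056/100 ≈ 1759.
Year 2022: gap = -2.4 × (6.31 - 4.17) = -5.136%, loss ≈ 17489 × 5.136/100 ≈ 898.
Year 2023: gap = -2.4 × (6.37 - 4.17) = -5.28%, loss ≈ 17489 × 5.28/100 ≈ 923.
Year 2024: gap = -2.4 × (7.52 - 4.17) = -8.04%, loss ≈ 17489 × 8.04/100 ≈ 1406.
Total lost output = 1759 + 898 + 923 + 1406 = 4986 billion.

$4,986 billion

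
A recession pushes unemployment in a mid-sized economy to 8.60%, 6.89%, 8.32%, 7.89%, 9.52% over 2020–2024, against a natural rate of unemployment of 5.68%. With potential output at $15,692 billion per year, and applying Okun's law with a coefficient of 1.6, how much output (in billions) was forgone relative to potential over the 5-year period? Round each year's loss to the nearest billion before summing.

Year 2020: gap = -1.6 × (8.6 - 5.68) = -4.672%, loss ≈ 15692 × 4.672/100 ≈ 733.
Year 2021: gap = -1.6 × (6.89 - 5.68) = -1.936%, loss ≈ 15692 × 1.936/100 ≈ 304.
Year 2022: gap = -1.6 × (8.32 - 5.68) = -4.224%, loss ≈ 15692 × 4.224/100 ≈ 663.
Year 2023: gap = -1.6 × (7.89 - 5.68) = -3.536%, loss ≈ 15692 × 3.536/100 ≈ 555.
Year 2024: gap = -1.6 × (9.52 - 5.68) = -6.144%, loss ≈ 15692 × 6.144/100 ≈ 964.
Total lost output = 733 + 304 + 663 + 555 + 964 = 3219 billion.

$3,219 billion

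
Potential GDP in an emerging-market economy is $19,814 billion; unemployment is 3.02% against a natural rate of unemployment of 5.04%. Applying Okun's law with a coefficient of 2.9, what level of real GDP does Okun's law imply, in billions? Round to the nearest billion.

Unemployment gap = 3.02 - 5.04 = -2.02 points, so the output gap is -2.9 × (-2.02) = 5.858%.
Actual GDP = 19814 × (1 + 5.858/100) = 19814 × 1.05858 ≈ 20975 billion.

$20,975 billion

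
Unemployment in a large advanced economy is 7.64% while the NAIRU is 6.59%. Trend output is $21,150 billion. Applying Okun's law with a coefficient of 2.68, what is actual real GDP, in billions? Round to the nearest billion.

$20,555 billion

Unemployment gap = 7.64 - 6.59 = 1.05 points, so the output gap is -2.68 × 1.05 = -2.814%.
Actual GDP = 21150 × (1 - 2.814/100) = 21150 × 0.97186 ≈ 20555 billion.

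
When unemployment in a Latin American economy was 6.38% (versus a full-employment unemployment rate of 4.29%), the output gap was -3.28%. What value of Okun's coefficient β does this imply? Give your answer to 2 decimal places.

Okun's law: output gap = -β × (u - u*).
-3.28 = -β × (6.38 - 4.29) = -β × 2.09, so β = 3.28/2.09 = 1.57.

β ≈ 1.57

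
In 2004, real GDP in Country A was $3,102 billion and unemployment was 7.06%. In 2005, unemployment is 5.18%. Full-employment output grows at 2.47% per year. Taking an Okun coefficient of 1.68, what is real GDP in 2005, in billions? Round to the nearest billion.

Δu = 5.18 - 7.06 = -1.88 points.
Okun's law (growth form): g_Y = g_Y* - β × Δu = 2.47 - 1.68 × (-1.88) = 2.47 + 3.1584 = 5.6284%.
Real GDP in the next year = 3102 × (1 + 5.6284/100) = 3102 × 1.056284 ≈ 3277 billion.

$3,277 billion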